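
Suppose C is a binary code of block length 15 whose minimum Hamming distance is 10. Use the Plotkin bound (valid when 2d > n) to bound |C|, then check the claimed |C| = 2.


Plotkin bound M ≤ 4; given |C| = 2 ≤ bound (satisfied).

Check applicability: 2d = 20, n = 15.
2d − n = 5 > 0, so Plotkin applies.
Compute d/(2d−n) = 10/5 ≈ 2.0000.
⌊d/(2d−n)⌋ = 2.
Plotkin bound: M ≤ 2·2 = 4.
Given |C| = 2, check: satisfied.
This |C| is below the Plotkin bound.


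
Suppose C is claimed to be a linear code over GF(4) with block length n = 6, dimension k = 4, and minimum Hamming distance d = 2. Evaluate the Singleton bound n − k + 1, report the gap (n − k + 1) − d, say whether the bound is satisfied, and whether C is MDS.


Singleton RHS = n − k + 1 = 3, slack = 1, bound satisfied, not MDS.

Singleton bound: d ≤ n − k + 1.
Here n = 6, k = 4, so n − k + 1 = 3.
Given d = 2, check d ≤ 3: YES.
Slack = (n − k + 1) − d = 1.
The code is NOT MDS (slack = 1 > 0).
Description: the claimed parameters are [6, 4, 2]_4; such a code would be non-MDS.


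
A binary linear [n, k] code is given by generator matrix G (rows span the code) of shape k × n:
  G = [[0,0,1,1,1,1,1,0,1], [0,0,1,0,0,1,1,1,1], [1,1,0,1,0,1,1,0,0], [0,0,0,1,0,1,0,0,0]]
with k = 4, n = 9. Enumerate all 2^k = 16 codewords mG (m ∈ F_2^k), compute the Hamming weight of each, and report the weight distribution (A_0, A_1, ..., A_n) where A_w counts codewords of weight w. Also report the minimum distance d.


Weight distribution: A_0 = 1, A_2 = 1, A_3 = 3, A_4 = 1, A_5 = 4, A_6 = 5, A_7 = 1. Minimum distance d = 2.

Enumerate all 2^4 = 16 messages m ∈ F_2^4.
For each, compute codeword c = mG in F_2^9, then tally its weight.
  m = 0000 → c = 000000000, weight = 0.
  m = 1000 → c = 001111101, weight = 6.
  m = 0100 → c = 001001111, weight = 5.
  m = 1100 → c = 000110010, weight = 3.
  m = 0010 → c = 110101100, weight = 5.
  m = 1010 → c = 111010001, weight = 5.
  m = 0110 → c = 111100011, weight = 6.
  m = 1110 → c = 110011110, weight = 6.
  m = 0001 → c = 000101000, weight = 2.
  m = 1001 → c = 001010101, weight = 4.
  m = 0101 → c = 001100111, weight = 5.
  m = 1101 → c = 000011010, weight = 3.
  m = 0011 → c = 110000100, weight = 3.
  m = 1011 → c = 111111001, weight = 7.
  m = 0111 → c = 111001011, weight = 6.
  m = 1111 → c = 110110110, weight = 6.
Tally weights:
  weight 0: 1 codewords.
  weight 2: 1 codewords.
  weight 3: 3 codewords.
  weight 4: 1 codewords.
  weight 5: 4 codewords.
  weight 6: 5 codewords.
  weight 7: 1 codewords.
Minimum distance d = smallest w > 0 with A_w > 0 = 2.
Sanity: Σ A_w = 16 = 2^4 = 16 ✓.


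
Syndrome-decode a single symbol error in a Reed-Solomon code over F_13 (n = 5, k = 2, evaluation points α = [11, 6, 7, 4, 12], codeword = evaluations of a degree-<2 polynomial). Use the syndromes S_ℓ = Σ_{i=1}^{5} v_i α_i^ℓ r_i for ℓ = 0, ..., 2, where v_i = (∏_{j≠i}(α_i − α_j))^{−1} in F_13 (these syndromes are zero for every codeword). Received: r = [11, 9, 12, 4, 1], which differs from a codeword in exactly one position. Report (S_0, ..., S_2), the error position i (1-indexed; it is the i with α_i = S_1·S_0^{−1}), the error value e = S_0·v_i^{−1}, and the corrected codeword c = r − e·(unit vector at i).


S = (6, 11, 5), error at position 4, error magnitude e = 1, c = [11, 9, 12, 3, 1].

Step 1: column multipliers v_i = (∏_{j≠i}(α_i − α_j))^{−1} mod 13.
  i = 1 (α = 11): (11−6)(11−7)(11−4)(11−12) = 5·4·7·(−1) = −140 ≡ 3, so v_1 = 3^{−1} = 9 (mod 13).
  i = 2 (α = 6): (6−11)(6−7)(6−4)(6−12) = (−5)·(−1)·2·(−6) = −60 ≡ 5, so v_2 = 5^{−1} = 8 (mod 13).
  i = 3 (α = 7): (7−11)(7−6)(7−4)(7−12) = (−4)·1·3·(−5) = 60 ≡ 8, so v_3 = 8^{−1} = 5 (mod 13).
  i = 4 (α = 4): (4−11)(4−6)(4−7)(4−12) = (−7)·(−2)·(−3)·(−8) = 336 ≡ 11, so v_4 = 11^{−1} = 6 (mod 13).
  i = 5 (α = 12): (12−11)(12−6)(12−7)(12−4) = 1·6·5·8 = 240 ≡ 6, so v_5 = 6^{−1} = 11 (mod 13).
  v = [9, 8, 5, 6, 11].
Step 2: syndromes of r = [11, 9, 12, 4, 1] (all sums mod 13).
  S_0 = Σ v_i r_i = 9·11 + 8·9 + 5·12 + 6·4 + 11·1 = 266 ≡ 6.
  S_1 = Σ v_i α_i r_i = 9·11·11 + 8·6·9 + 5·7·12 + 6·4·4 + 11·12·1 = 2169 ≡ 11.
  α_i^2 mod 13 = [4, 10, 10, 3, 1].
  S_2 = Σ v_i α_i^2 r_i = 9·4·11 + 8·10·9 + 5·10·12 + 6·3·4 + 11·1·1 = 1799 ≡ 5.
  S = (6, 11, 5) ≠ 0, so r is not a codeword (an error is present).
Step 3: locate the error. For a single error e at position i, S_ℓ = v_i·e·α_i^ℓ, so α_err = S_1/S_0.
  S_0^{−1} = 6^{−1} = 11 (mod 13), so α_err = 11·11 = 121 ≡ 4 = α_4. Error position i = 4.
  Consistency check: S_2/S_1 = 5·6 = 30 ≡ 4 = α_err ✓ (single-error assumption holds).
Step 4: error magnitude e = S_0/v_4 = S_0·∏_{j≠4}(α_4 − α_j) = 6·11 = 66 ≡ 1 (mod 13).
Step 5: correct position 4: c_4 = r_4 − e = 4 − 1 ≡ 3 (mod 13). Hence c = [11, 9, 12, 3, 1].
  Check: interpolating c through the α_i gives m(x) = 4 + 3·x (degree < 2) with m(α_i) = c_i for every i, so c is indeed a codeword.


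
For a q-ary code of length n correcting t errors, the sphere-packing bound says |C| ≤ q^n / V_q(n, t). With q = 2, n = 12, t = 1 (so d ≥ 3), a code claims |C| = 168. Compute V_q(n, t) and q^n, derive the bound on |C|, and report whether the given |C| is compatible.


V_q(n, t) = 13, q^n = 4096, Hamming bound = 315, |C| = 168 ≤ bound (satisfied).

Step 1: Compute V_q(n, t) = Σ_{j=0}^1 C(n, j) (q−1)^j.
  j = 0: C(12,0)·(1)^0 = 1·1 = 1.
  j = 1: C(12,1)·(1)^1 = 12·1 = 12.
  V_q(n, t) = 1 + 12 = 13.
Step 2: q^n = 2^12 = 4096.
Step 3: Hamming bound ⌊q^n / V_q(n,t)⌋ = ⌊4096/13⌋ = 315.
Step 4: Compare |C| = 168 to 315: satisfied.
The claimed |C| lies below the Hamming bound.


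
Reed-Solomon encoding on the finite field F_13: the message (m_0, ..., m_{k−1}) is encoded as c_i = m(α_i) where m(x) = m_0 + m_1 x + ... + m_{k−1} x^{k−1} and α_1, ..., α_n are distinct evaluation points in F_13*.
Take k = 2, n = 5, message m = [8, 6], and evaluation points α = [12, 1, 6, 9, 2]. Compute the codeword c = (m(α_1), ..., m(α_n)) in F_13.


c = [2, 1, 5, 10, 7]

Message polynomial: m(x) = 8 + 6·x (mod 13).
For each evaluation point α_i, compute m(α_i) mod 13:
  α_1 = 12: Horner steps 6 → 2, so m(12) = 2.
  α_2 = 1: Horner steps 6 → 1, so m(1) = 1.
  α_3 = 6: Horner steps 6 → 5, so m(6) = 5.
  α_4 = 9: Horner steps 6 → 10, so m(9) = 10.
  α_5 = 2: Horner steps 6 → 7, so m(2) = 7.
Codeword c = [2, 1, 5, 10, 7] ∈ F_13^5.


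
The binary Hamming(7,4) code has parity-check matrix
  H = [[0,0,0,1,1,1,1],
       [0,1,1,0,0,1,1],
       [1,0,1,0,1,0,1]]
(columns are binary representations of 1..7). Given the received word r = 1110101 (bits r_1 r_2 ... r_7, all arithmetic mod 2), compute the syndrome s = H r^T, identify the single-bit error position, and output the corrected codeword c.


s = (0, 1, 0)^T, error position = 2, corrected codeword c = 1010101

Compute s = H r^T mod 2 one row at a time:
  s_1 = 0 + 1 + 0 + 1 = 2 ≡ 0 (mod 2).
  s_2 = 1 + 1 + 0 + 1 = 3 ≡ 1 (mod 2).
  s_3 = 1 + 1 + 1 + 1 = 4 ≡ 0 (mod 2).
s = (0, 1, 0)^T — this equals column 2 of H (binary 010), so error is at position 2.
Correct: flip bit 2 of r = 1110101 to get c = 1010101.


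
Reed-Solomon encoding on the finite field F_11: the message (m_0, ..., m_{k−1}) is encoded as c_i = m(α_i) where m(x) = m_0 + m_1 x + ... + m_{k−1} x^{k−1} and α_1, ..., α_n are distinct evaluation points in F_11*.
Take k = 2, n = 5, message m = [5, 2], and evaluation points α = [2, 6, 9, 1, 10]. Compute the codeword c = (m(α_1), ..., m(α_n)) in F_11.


c = [9, 6, 1, 7, 3]

Message polynomial: m(x) = 5 + 2·x (mod 11).
For each evaluation point α_i, compute m(α_i) mod 11:
  α_1 = 2: Horner steps 2 → 9, so m(2) = 9.
  α_2 = 6: Horner steps 2 → 6, so m(6) = 6.
  α_3 = 9: Horner steps 2 → 1, so m(9) = 1.
  α_4 = 1: Horner steps 2 → 7, so m(1) = 7.
  α_5 = 10: Horner steps 2 → 3, so m(10) = 3.
Codeword c = [9, 6, 1, 7, 3] ∈ F_11^5.


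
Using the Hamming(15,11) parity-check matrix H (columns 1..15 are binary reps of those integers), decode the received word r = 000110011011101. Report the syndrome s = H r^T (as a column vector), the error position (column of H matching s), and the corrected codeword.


s = (0, 1, 0, 1)^T, error position = 5, corrected codeword c = 000100011011101

Compute s = H r^T mod 2 one row at a time:
  s_1 = 1 + 1 + 0 + 1 + 1 + 1 + 0 + 1 = 6 ≡ 0 (mod 2).
  s_2 = 1 + 1 + 0 + 0 + 1 + 1 + 0 + 1 = 5 ≡ 1 (mod 2).
  s_3 = 0 + 0 + 0 + 0 + 0 + 1 + 0 + 1 = 2 ≡ 0 (mod 2).
  s_4 = 0 + 0 + 1 + 0 + 1 + 1 + 1 + 1 = 5 ≡ 1 (mod 2).
s = (0, 1, 0, 1)^T — this equals column 5 of H (binary 0101), so error is at position 5.
Correct: flip bit 5 of r = 000110011011101 to get c = 000100011011101.


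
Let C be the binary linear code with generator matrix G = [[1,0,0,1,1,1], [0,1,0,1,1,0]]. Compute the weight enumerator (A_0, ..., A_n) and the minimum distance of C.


Weight distribution: A_0 = 1, A_3 = 2, A_4 = 1. Minimum distance d = 3.

Enumerate all 2^2 = 4 messages m ∈ F_2^2.
For each, compute codeword c = mG in F_2^6, then tally its weight.
  m = 00 → c = 000000, weight = 0.
  m = 10 → c = 100111, weight = 4.
  m = 01 → c = 010110, weight = 3.
  m = 11 → c = 110001, weight = 3.
Tally weights:
  weight 0: 1 codewords.
  weight 3: 2 codewords.
  weight 4: 1 codewords.
Minimum distance d = smallest w > 0 with A_w > 0 = 3.
Sanity: Σ A_w = 4 = 2^2 = 4 ✓.


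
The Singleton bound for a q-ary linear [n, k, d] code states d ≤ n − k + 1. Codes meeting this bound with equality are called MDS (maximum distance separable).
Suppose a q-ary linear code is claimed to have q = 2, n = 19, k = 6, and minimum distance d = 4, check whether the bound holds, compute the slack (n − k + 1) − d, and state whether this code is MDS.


Singleton RHS = n − k + 1 = 14, slack = 10, bound satisfied, not MDS.

Singleton bound: d ≤ n − k + 1.
Here n = 19, k = 6, so n − k + 1 = 14.
Given d = 4, check d ≤ 14: YES.
Slack = (n − k + 1) − d = 10.
The code is NOT MDS (slack = 10 > 0).
Description: the claimed parameters are [19, 6, 4]_2; such a code would be non-MDS.


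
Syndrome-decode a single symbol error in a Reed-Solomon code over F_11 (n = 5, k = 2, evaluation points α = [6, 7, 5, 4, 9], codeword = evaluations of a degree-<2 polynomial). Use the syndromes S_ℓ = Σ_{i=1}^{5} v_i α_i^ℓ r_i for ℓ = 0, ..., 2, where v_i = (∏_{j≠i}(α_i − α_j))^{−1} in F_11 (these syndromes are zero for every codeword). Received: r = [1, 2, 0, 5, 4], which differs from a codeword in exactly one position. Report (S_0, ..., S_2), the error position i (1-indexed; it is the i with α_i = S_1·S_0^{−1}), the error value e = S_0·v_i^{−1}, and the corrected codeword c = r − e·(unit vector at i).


S = (9, 3, 1), error at position 4, error magnitude e = 6, c = [1, 2, 0, 10, 4].

Step 1: column multipliers v_i = (∏_{j≠i}(α_i − α_j))^{−1} mod 11.
  i = 1 (α = 6): (6−7)(6−5)(6−4)(6−9) = (−1)·1·2·(−3) = 6 ≡ 6, so v_1 = 6^{−1} = 2 (mod 11).
  i = 2 (α = 7): (7−6)(7−5)(7−4)(7−9) = 1·2·3·(−2) = −12 ≡ 10, so v_2 = 10^{−1} = 10 (mod 11).
  i = 3 (α = 5): (5−6)(5−7)(5−4)(5−9) = (−1)·(−2)·1·(−4) = −8 ≡ 3, so v_3 = 3^{−1} = 4 (mod 11).
  i = 4 (α = 4): (4−6)(4−7)(4−5)(4−9) = (−2)·(−3)·(−1)·(−5) = 30 ≡ 8, so v_4 = 8^{−1} = 7 (mod 11).
  i = 5 (α = 9): (9−6)(9−7)(9−5)(9−4) = 3·2·4·5 = 120 ≡ 10, so v_5 = 10^{−1} = 10 (mod 11).
  v = [2, 10, 4, 7, 10].
Step 2: syndromes of r = [1, 2, 0, 5, 4] (all sums mod 11).
  S_0 = Σ v_i r_i = 2·1 + 10·2 + 4·0 + 7·5 + 10·4 = 97 ≡ 9.
  S_1 = Σ v_i α_i r_i = 2·6·1 + 10·7·2 + 4·5·0 + 7·4·5 + 10·9·4 = 652 ≡ 3.
  α_i^2 mod 11 = [3, 5, 3, 5, 4].
  S_2 = Σ v_i α_i^2 r_i = 2·3·1 + 10·5·2 + 4·3·0 + 7·5·5 + 10·4·4 = 441 ≡ 1.
  S = (9, 3, 1) ≠ 0, so r is not a codeword (an error is present).
Step 3: locate the error. For a single error e at position i, S_ℓ = v_i·e·α_i^ℓ, so α_err = S_1/S_0.
  S_0^{−1} = 9^{−1} = 5 (mod 11), so α_err = 3·5 = 15 ≡ 4 = α_4. Error position i = 4.
  Consistency check: S_2/S_1 = 1·4 = 4 ≡ 4 = α_err ✓ (single-error assumption holds).
Step 4: error magnitude e = S_0/v_4 = S_0·∏_{j≠4}(α_4 − α_j) = 9·8 = 72 ≡ 6 (mod 11).
Step 5: correct position 4: c_4 = r_4 − e = 5 − 6 ≡ 10 (mod 11). Hence c = [1, 2, 0, 10, 4].
  Check: interpolating c through the α_i gives m(x) = 6 + 1·x (degree < 2) with m(α_i) = c_i for every i, so c is indeed a codeword.


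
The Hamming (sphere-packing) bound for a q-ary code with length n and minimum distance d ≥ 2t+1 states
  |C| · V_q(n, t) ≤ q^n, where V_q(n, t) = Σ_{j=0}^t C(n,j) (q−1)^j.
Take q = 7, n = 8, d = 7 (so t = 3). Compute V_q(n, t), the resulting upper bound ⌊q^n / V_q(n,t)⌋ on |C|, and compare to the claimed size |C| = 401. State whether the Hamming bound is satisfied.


V_q(n, t) = 13153, q^n = 5764801, Hamming bound = 438, |C| = 401 ≤ bound (satisfied).

Step 1: Compute V_q(n, t) = Σ_{j=0}^3 C(n, j) (q−1)^j.
  j = 0: C(8,0)·(6)^0 = 1·1 = 1.
  j = 1: C(8,1)·(6)^1 = 8·6 = 48.
  j = 2: C(8,2)·(6)^2 = 28·36 = 1008.
  j = 3: C(8,3)·(6)^3 = 56·216 = 12096.
  V_q(n, t) = 1 + 48 + 1008 + 12096 = 13153.
Step 2: q^n = 7^8 = 5764801.
Step 3: Hamming bound ⌊q^n / V_q(n,t)⌋ = ⌊5764801/13153⌋ = 438.
Step 4: Compare |C| = 401 to 438: satisfied.
The claimed |C| lies below the Hamming bound.


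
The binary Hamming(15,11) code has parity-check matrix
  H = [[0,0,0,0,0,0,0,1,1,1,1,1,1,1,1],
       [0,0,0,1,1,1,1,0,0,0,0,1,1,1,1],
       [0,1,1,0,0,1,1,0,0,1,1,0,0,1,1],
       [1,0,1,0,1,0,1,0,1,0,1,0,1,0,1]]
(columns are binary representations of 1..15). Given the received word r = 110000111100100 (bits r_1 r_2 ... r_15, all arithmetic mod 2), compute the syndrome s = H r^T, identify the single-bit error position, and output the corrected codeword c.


s = (0, 0, 1, 0)^T, error position = 2, corrected codeword c = 100000111100100

Compute s = H r^T mod 2 one row at a time:
  s_1 = 1 + 1 + 1 + 0 + 0 + 1 + 0 + 0 = 4 ≡ 0 (mod 2).
  s_2 = 0 + 0 + 0 + 1 + 0 + 1 + 0 + 0 = 2 ≡ 0 (mod 2).
  s_3 = 1 + 0 + 0 + 1 + 1 + 0 + 0 + 0 = 3 ≡ 1 (mod 2).
  s_4 = 1 + 0 + 0 + 1 + 1 + 0 + 1 + 0 = 4 ≡ 0 (mod 2).
s = (0, 0, 1, 0)^T — this equals column 2 of H (binary 0010), so error is at position 2.
Correct: flip bit 2 of r = 110000111100100 to get c = 100000111100100.


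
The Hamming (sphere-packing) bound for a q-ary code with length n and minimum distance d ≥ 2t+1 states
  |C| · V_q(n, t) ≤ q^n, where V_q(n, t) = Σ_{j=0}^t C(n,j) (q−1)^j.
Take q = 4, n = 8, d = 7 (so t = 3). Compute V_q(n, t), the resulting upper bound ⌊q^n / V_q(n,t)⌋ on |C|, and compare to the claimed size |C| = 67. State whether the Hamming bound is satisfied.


V_q(n, t) = 1789, q^n = 65536, Hamming bound = 36, |C| = 67 > bound (violated).

Step 1: Compute V_q(n, t) = Σ_{j=0}^3 C(n, j) (q−1)^j.
  j = 0: C(8,0)·(3)^0 = 1·1 = 1.
  j = 1: C(8,1)·(3)^1 = 8·3 = 24.
  j = 2: C(8,2)·(3)^2 = 28·9 = 252.
  j = 3: C(8,3)·(3)^3 = 56·27 = 1512.
  V_q(n, t) = 1 + 24 + 252 + 1512 = 1789.
Step 2: q^n = 4^8 = 65536.
Step 3: Hamming bound ⌊q^n / V_q(n,t)⌋ = ⌊65536/1789⌋ = 36.
Step 4: Compare |C| = 67 to 36: violated.
The claimed |C| lies above the Hamming bound, so no 4-ary code of length 8 with d ≥ 7 can have 67 codewords.


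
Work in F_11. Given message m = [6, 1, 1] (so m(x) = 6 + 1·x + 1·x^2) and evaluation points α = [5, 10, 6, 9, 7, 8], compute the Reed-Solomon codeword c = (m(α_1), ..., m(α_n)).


c = [3, 6, 4, 8, 7, 1]

Message polynomial: m(x) = 6 + 1·x + 1·x^2 (mod 11).
For each evaluation point α_i, compute m(α_i) mod 11:
  α_1 = 5: Horner steps 1 → 6 → 3, so m(5) = 3.
  α_2 = 10: Horner steps 1 → 0 → 6, so m(10) = 6.
  α_3 = 6: Horner steps 1 → 7 → 4, so m(6) = 4.
  α_4 = 9: Horner steps 1 → 10 → 8, so m(9) = 8.
  α_5 = 7: Horner steps 1 → 8 → 7, so m(7) = 7.
  α_6 = 8: Horner steps 1 → 9 → 1, so m(8) = 1.
Codeword c = [3, 6, 4, 8, 7, 1] ∈ F_11^6.


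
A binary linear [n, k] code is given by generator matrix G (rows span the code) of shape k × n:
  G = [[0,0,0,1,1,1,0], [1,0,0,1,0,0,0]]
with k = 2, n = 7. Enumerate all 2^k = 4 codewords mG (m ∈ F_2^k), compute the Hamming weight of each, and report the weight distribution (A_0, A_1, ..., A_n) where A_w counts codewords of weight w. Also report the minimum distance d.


Weight distribution: A_0 = 1, A_2 = 1, A_3 = 2. Minimum distance d = 2.

Enumerate all 2^2 = 4 messages m ∈ F_2^2.
For each, compute codeword c = mG in F_2^7, then tally its weight.
  m = 00 → c = 0000000, weight = 0.
  m = 10 → c = 0001110, weight = 3.
  m = 01 → c = 1001000, weight = 2.
  m = 11 → c = 1000110, weight = 3.
Tally weights:
  weight 0: 1 codewords.
  weight 2: 1 codewords.
  weight 3: 2 codewords.
Minimum distance d = smallest w > 0 with A_w > 0 = 2.
Sanity: Σ A_w = 4 = 2^2 = 4 ✓.


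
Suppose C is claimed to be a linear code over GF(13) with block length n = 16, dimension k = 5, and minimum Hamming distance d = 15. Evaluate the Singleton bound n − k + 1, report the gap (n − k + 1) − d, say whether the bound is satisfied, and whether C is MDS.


Singleton RHS = n − k + 1 = 12, slack = -3, bound violated (no such code; not MDS).

Singleton bound: d ≤ n − k + 1.
Here n = 16, k = 5, so n − k + 1 = 12.
Given d = 15, check d ≤ 12: NO.
Slack = (n − k + 1) − d = -3.
The slack is negative: d = 15 exceeds n − k + 1 = 12 by 3, so the Singleton bound is violated and no linear [16, 5, 15]_13 code can exist. In particular it is not MDS (MDS requires d = n − k + 1 exactly).
Description: the claimed parameters are [16, 5, 15]_13; such a code would be impossible (violates the Singleton bound).


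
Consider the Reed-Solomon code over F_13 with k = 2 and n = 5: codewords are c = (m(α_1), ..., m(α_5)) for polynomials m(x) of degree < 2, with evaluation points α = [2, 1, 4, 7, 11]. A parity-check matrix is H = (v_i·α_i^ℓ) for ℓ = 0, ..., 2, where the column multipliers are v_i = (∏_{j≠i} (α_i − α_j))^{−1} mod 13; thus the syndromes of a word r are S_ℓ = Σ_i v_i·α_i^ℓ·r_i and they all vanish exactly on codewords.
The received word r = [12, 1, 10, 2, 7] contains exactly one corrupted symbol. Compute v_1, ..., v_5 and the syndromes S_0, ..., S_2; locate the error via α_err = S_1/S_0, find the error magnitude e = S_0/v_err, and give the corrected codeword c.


S = (6, 11, 5), error at position 3, error magnitude e = 2, c = [12, 1, 8, 2, 7].

Step 1: column multipliers v_i = (∏_{j≠i}(α_i − α_j))^{−1} mod 13.
  i = 1 (α = 2): (2−1)(2−4)(2−7)(2−11) = 1·(−2)·(−5)·(−9) = −90 ≡ 1, so v_1 = 1^{−1} = 1 (mod 13).
  i = 2 (α = 1): (1−2)(1−4)(1−7)(1−11) = (−1)·(−3)·(−6)·(−10) = 180 ≡ 11, so v_2 = 11^{−1} = 6 (mod 13).
  i = 3 (α = 4): (4−2)(4−1)(4−7)(4−11) = 2·3·(−3)·(−7) = 126 ≡ 9, so v_3 = 9^{−1} = 3 (mod 13).
  i = 4 (α = 7): (7−2)(7−1)(7−4)(7−11) = 5·6·3·(−4) = −360 ≡ 4, so v_4 = 4^{−1} = 10 (mod 13).
  i = 5 (α = 11): (11−2)(11−1)(11−4)(11−7) = 9·10·7·4 = 2520 ≡ 11, so v_5 = 11^{−1} = 6 (mod 13).
  v = [1, 6, 3, 10, 6].
Step 2: syndromes of r = [12, 1, 10, 2, 7] (all sums mod 13).
  S_0 = Σ v_i r_i = 1·12 + 6·1 + 3·10 + 10·2 + 6·7 = 110 ≡ 6.
  S_1 = Σ v_i α_i r_i = 1·2·12 + 6·1·1 + 3·4·10 + 10·7·2 + 6·11·7 = 752 ≡ 11.
  α_i^2 mod 13 = [4, 1, 3, 10, 4].
  S_2 = Σ v_i α_i^2 r_i = 1·4·12 + 6·1·1 + 3·3·10 + 10·10·2 + 6·4·7 = 512 ≡ 5.
  S = (6, 11, 5) ≠ 0, so r is not a codeword (an error is present).
Step 3: locate the error. For a single error e at position i, S_ℓ = v_i·e·α_i^ℓ, so α_err = S_1/S_0.
  S_0^{−1} = 6^{−1} = 11 (mod 13), so α_err = 11·11 = 121 ≡ 4 = α_3. Error position i = 3.
  Consistency check: S_2/S_1 = 5·6 = 30 ≡ 4 = α_err ✓ (single-error assumption holds).
Step 4: error magnitude e = S_0/v_3 = S_0·∏_{j≠3}(α_3 − α_j) = 6·9 = 54 ≡ 2 (mod 13).
Step 5: correct position 3: c_3 = r_3 − e = 10 − 2 ≡ 8 (mod 13). Hence c = [12, 1, 8, 2, 7].
  Check: interpolating c through the α_i gives m(x) = 3 + 11·x (degree < 2) with m(α_i) = c_i for every i, so c is indeed a codeword.


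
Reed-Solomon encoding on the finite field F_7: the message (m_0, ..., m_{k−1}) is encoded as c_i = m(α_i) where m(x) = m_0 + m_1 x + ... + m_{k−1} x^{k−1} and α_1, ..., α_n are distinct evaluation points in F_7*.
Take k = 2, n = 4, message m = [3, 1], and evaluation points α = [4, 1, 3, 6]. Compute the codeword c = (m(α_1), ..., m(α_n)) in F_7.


c = [0, 4, 6, 2]

Message polynomial: m(x) = 3 + 1·x (mod 7).
For each evaluation point α_i, compute m(α_i) mod 7:
  α_1 = 4: Horner steps 1 → 0, so m(4) = 0.
  α_2 = 1: Horner steps 1 → 4, so m(1) = 4.
  α_3 = 3: Horner steps 1 → 6, so m(3) = 6.
  α_4 = 6: Horner steps 1 → 2, so m(6) = 2.
Codeword c = [0, 4, 6, 2] ∈ F_7^4.


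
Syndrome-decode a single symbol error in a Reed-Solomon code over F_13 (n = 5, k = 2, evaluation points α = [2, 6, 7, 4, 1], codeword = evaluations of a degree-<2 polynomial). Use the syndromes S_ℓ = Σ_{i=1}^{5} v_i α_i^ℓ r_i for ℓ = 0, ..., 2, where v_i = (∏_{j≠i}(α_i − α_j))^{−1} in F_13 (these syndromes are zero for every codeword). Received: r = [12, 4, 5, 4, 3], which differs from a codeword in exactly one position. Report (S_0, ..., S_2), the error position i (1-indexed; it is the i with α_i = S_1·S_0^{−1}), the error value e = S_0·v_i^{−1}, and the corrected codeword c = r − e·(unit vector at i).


S = (5, 4, 11), error at position 2, error magnitude e = 8, c = [12, 9, 5, 4, 3].

Step 1: column multipliers v_i = (∏_{j≠i}(α_i − α_j))^{−1} mod 13.
  i = 1 (α = 2): (2−6)(2−7)(2−4)(2−1) = (−4)·(−5)·(−2)·1 = −40 ≡ 12, so v_1 = 12^{−1} = 12 (mod 13).
  i = 2 (α = 6): (6−2)(6−7)(6−4)(6−1) = 4·(−1)·2·5 = −40 ≡ 12, so v_2 = 12^{−1} = 12 (mod 13).
  i = 3 (α = 7): (7−2)(7−6)(7−4)(7−1) = 5·1·3·6 = 90 ≡ 12, so v_3 = 12^{−1} = 12 (mod 13).
  i = 4 (α = 4): (4−2)(4−6)(4−7)(4−1) = 2·(−2)·(−3)·3 = 36 ≡ 10, so v_4 = 10^{−1} = 4 (mod 13).
  i = 5 (α = 1): (1−2)(1−6)(1−7)(1−4) = (−1)·(−5)·(−6)·(−3) = 90 ≡ 12, so v_5 = 12^{−1} = 12 (mod 13).
  v = [12, 12, 12, 4, 12].
Step 2: syndromes of r = [12, 4, 5, 4, 3] (all sums mod 13).
  S_0 = Σ v_i r_i = 12·12 + 12·4 + 12·5 + 4·4 + 12·3 = 304 ≡ 5.
  S_1 = Σ v_i α_i r_i = 12·2·12 + 12·6·4 + 12·7·5 + 4·4·4 + 12·1·3 = 1096 ≡ 4.
  α_i^2 mod 13 = [4, 10, 10, 3, 1].
  S_2 = Σ v_i α_i^2 r_i = 12·4·12 + 12·10·4 + 12·10·5 + 4·3·4 + 12·1·3 = 1740 ≡ 11.
  S = (5, 4, 11) ≠ 0, so r is not a codeword (an error is present).
Step 3: locate the error. For a single error e at position i, S_ℓ = v_i·e·α_i^ℓ, so α_err = S_1/S_0.
  S_0^{−1} = 5^{−1} = 8 (mod 13), so α_err = 4·8 = 32 ≡ 6 = α_2. Error position i = 2.
  Consistency check: S_2/S_1 = 11·10 = 110 ≡ 6 = α_err ✓ (single-error assumption holds).
Step 4: error magnitude e = S_0/v_2 = S_0·∏_{j≠2}(α_2 − α_j) = 5·12 = 60 ≡ 8 (mod 13).
Step 5: correct position 2: c_2 = r_2 − e = 4 − 8 ≡ 9 (mod 13). Hence c = [12, 9, 5, 4, 3].
  Check: interpolating c through the α_i gives m(x) = 7 + 9·x (degree < 2) with m(α_i) = c_i for every i, so c is indeed a codeword.


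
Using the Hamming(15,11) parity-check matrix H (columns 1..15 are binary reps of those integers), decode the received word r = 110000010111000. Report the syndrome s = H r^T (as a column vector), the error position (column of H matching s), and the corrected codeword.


s = (0, 1, 1, 0)^T, error position = 6, corrected codeword c = 110001010111000

Compute s = H r^T mod 2 one row at a time:
  s_1 = 1 + 0 + 1 + 1 + 1 + 0 + 0 + 0 = 4 ≡ 0 (mod 2).
  s_2 = 0 + 0 + 0 + 0 + 1 + 0 + 0 + 0 = 1 ≡ 1 (mod 2).
  s_3 = 1 + 0 + 0 + 0 + 1 + 1 + 0 + 0 = 3 ≡ 1 (mod 2).
  s_4 = 1 + 0 + 0 + 0 + 0 + 1 + 0 + 0 = 2 ≡ 0 (mod 2).
s = (0, 1, 1, 0)^T — this equals column 6 of H (binary 0110), so error is at position 6.
Correct: flip bit 6 of r = 110000010111000 to get c = 110001010111000.


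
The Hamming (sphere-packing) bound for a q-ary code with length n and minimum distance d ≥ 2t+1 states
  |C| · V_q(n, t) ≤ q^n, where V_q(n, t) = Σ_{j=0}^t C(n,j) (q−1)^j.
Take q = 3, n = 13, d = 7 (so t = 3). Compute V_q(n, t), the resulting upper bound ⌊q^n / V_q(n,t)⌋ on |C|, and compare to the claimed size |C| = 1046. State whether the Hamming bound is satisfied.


V_q(n, t) = 2627, q^n = 1594323, Hamming bound = 606, |C| = 1046 > bound (violated).

Step 1: Compute V_q(n, t) = Σ_{j=0}^3 C(n, j) (q−1)^j.
  j = 0: C(13,0)·(2)^0 = 1·1 = 1.
  j = 1: C(13,1)·(2)^1 = 13·2 = 26.
  j = 2: C(13,2)·(2)^2 = 78·4 = 312.
  j = 3: C(13,3)·(2)^3 = 286·8 = 2288.
  V_q(n, t) = 1 + 26 + 312 + 2288 = 2627.
Step 2: q^n = 3^13 = 1594323.
Step 3: Hamming bound ⌊q^n / V_q(n,t)⌋ = ⌊1594323/2627⌋ = 606.
Step 4: Compare |C| = 1046 to 606: violated.
The claimed |C| lies above the Hamming bound, so no 3-ary code of length 13 with d ≥ 7 can have 1046 codewords.


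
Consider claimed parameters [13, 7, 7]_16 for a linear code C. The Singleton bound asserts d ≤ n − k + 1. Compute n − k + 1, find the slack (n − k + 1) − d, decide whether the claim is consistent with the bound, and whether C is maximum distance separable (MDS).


Singleton RHS = n − k + 1 = 7, slack = 0, bound satisfied, MDS.

Singleton bound: d ≤ n − k + 1.
Here n = 13, k = 7, so n − k + 1 = 7.
Given d = 7, check d ≤ 7: YES.
Slack = (n − k + 1) − d = 0.
The code is MDS (slack = 0).
Description: the claimed parameters are [13, 7, 7]_16; such a code would be MDS (meets Singleton bound).


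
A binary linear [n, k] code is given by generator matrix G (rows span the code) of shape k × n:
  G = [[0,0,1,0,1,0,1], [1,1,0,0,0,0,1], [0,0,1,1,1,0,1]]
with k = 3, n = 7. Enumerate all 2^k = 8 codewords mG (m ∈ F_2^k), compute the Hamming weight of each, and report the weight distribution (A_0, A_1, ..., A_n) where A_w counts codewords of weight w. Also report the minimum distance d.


Weight distribution: A_0 = 1, A_1 = 1, A_3 = 2, A_4 = 3, A_5 = 1. Minimum distance d = 1.

Enumerate all 2^3 = 8 messages m ∈ F_2^3.
For each, compute codeword c = mG in F_2^7, then tally its weight.
  m = 000 → c = 0000000, weight = 0.
  m = 100 → c = 0010101, weight = 3.
  m = 010 → c = 1100001, weight = 3.
  m = 110 → c = 1110100, weight = 4.
  m = 001 → c = 0011101, weight = 4.
  m = 101 → c = 0001000, weight = 1.
  m = 011 → c = 1111100, weight = 5.
  m = 111 → c = 1101001, weight = 4.
Tally weights:
  weight 0: 1 codewords.
  weight 1: 1 codewords.
  weight 3: 2 codewords.
  weight 4: 3 codewords.
  weight 5: 1 codewords.
Minimum distance d = smallest w > 0 with A_w > 0 = 1.
Sanity: Σ A_w = 8 = 2^3 = 8 ✓.


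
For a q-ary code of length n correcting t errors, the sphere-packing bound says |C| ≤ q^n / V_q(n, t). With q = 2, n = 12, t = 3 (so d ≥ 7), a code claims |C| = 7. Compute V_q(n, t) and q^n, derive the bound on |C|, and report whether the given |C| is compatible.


V_q(n, t) = 299, q^n = 4096, Hamming bound = 13, |C| = 7 ≤ bound (satisfied).

Step 1: Compute V_q(n, t) = Σ_{j=0}^3 C(n, j) (q−1)^j.
  j = 0: C(12,0)·(1)^0 = 1·1 = 1.
  j = 1: C(12,1)·(1)^1 = 12·1 = 12.
  j = 2: C(12,2)·(1)^2 = 66·1 = 66.
  j = 3: C(12,3)·(1)^3 = 220·1 = 220.
  V_q(n, t) = 1 + 12 + 66 + 220 = 299.
Step 2: q^n = 2^12 = 4096.
Step 3: Hamming bound ⌊q^n / V_q(n,t)⌋ = ⌊4096/299⌋ = 13.
Step 4: Compare |C| = 7 to 13: satisfied.
The claimed |C| lies below the Hamming bound.


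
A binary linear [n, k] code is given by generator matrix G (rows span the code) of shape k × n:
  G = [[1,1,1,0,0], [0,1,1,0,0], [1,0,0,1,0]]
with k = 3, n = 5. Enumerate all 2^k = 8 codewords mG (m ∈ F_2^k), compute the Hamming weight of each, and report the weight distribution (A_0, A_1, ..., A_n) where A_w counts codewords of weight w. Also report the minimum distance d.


Weight distribution: A_0 = 1, A_1 = 2, A_2 = 2, A_3 = 2, A_4 = 1. Minimum distance d = 1.

Enumerate all 2^3 = 8 messages m ∈ F_2^3.
For each, compute codeword c = mG in F_2^5, then tally its weight.
  m = 000 → c = 00000, weight = 0.
  m = 100 → c = 11100, weight = 3.
  m = 010 → c = 01100, weight = 2.
  m = 110 → c = 10000, weight = 1.
  m = 001 → c = 10010, weight = 2.
  m = 101 → c = 01110, weight = 3.
  m = 011 → c = 11110, weight = 4.
  m = 111 → c = 00010, weight = 1.
Tally weights:
  weight 0: 1 codewords.
  weight 1: 2 codewords.
  weight 2: 2 codewords.
  weight 3: 2 codewords.
  weight 4: 1 codewords.
Minimum distance d = smallest w > 0 with A_w > 0 = 1.
Sanity: Σ A_w = 8 = 2^3 = 8 ✓.


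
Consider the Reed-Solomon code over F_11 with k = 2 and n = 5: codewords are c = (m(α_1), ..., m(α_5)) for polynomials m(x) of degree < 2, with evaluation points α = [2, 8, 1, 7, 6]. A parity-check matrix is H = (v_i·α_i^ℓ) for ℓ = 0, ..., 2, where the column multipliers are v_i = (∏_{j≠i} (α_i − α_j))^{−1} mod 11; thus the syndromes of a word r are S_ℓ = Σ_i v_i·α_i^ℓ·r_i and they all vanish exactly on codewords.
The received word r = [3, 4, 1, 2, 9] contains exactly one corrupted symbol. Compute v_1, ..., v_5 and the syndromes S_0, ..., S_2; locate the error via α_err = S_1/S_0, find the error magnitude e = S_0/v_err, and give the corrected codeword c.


S = (6, 3, 7), error at position 5, error magnitude e = 9, c = [3, 4, 1, 2, 0].

Step 1: column multipliers v_i = (∏_{j≠i}(α_i − α_j))^{−1} mod 11.
  i = 1 (α = 2): (2−8)(2−1)(2−7)(2−6) = (−6)·1·(−5)·(−4) = −120 ≡ 1, so v_1 = 1^{−1} = 1 (mod 11).
  i = 2 (α = 8): (8−2)(8−1)(8−7)(8−6) = 6·7·1·2 = 84 ≡ 7, so v_2 = 7^{−1} = 8 (mod 11).
  i = 3 (α = 1): (1−2)(1−8)(1−7)(1−6) = (−1)·(−7)·(−6)·(−5) = 210 ≡ 1, so v_3 = 1^{−1} = 1 (mod 11).
  i = 4 (α = 7): (7−2)(7−8)(7−1)(7−6) = 5·(−1)·6·1 = −30 ≡ 3, so v_4 = 3^{−1} = 4 (mod 11).
  i = 5 (α = 6): (6−2)(6−8)(6−1)(6−7) = 4·(−2)·5·(−1) = 40 ≡ 7, so v_5 = 7^{−1} = 8 (mod 11).
  v = [1, 8, 1, 4, 8].
Step 2: syndromes of r = [3, 4, 1, 2, 9] (all sums mod 11).
  S_0 = Σ v_i r_i = 1·3 + 8·4 + 1·1 + 4·2 + 8·9 = 116 ≡ 6.
  S_1 = Σ v_i α_i r_i = 1·2·3 + 8·8·4 + 1·1·1 + 4·7·2 + 8·6·9 = 751 ≡ 3.
  α_i^2 mod 11 = [4, 9, 1, 5, 3].
  S_2 = Σ v_i α_i^2 r_i = 1·4·3 + 8·9·4 + 1·1·1 + 4·5·2 + 8·3·9 = 557 ≡ 7.
  S = (6, 3, 7) ≠ 0, so r is not a codeword (an error is present).
Step 3: locate the error. For a single error e at position i, S_ℓ = v_i·e·α_i^ℓ, so α_err = S_1/S_0.
  S_0^{−1} = 6^{−1} = 2 (mod 11), so α_err = 3·2 = 6 ≡ 6 = α_5. Error position i = 5.
  Consistency check: S_2/S_1 = 7·4 = 28 ≡ 6 = α_err ✓ (single-error assumption holds).
Step 4: error magnitude e = S_0/v_5 = S_0·∏_{j≠5}(α_5 − α_j) = 6·7 = 42 ≡ 9 (mod 11).
Step 5: correct position 5: c_5 = r_5 − e = 9 − 9 ≡ 0 (mod 11). Hence c = [3, 4, 1, 2, 0].
  Check: interpolating c through the α_i gives m(x) = 10 + 2·x (degree < 2) with m(α_i) = c_i for every i, so c is indeed a codeword.


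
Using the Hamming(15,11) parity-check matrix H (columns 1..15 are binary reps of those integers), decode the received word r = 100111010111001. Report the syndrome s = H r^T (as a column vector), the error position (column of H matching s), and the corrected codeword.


s = (1, 1, 0, 0)^T, error position = 12, corrected codeword c = 100111010110001

Compute s = H r^T mod 2 one row at a time:
  s_1 = 1 + 0 + 1 + 1 + 1 + 0 + 0 + 1 = 5 ≡ 1 (mod 2).
  s_2 = 1 + 1 + 1 + 0 + 1 + 0 + 0 + 1 = 5 ≡ 1 (mod 2).
  s_3 = 0 + 0 + 1 + 0 + 1 + 1 + 0 + 1 = 4 ≡ 0 (mod 2).
  s_4 = 1 + 0 + 1 + 0 + 0 + 1 + 0 + 1 = 4 ≡ 0 (mod 2).
s = (1, 1, 0, 0)^T — this equals column 12 of H (binary 1100), so error is at position 12.
Correct: flip bit 12 of r = 100111010111001 to get c = 100111010110001.


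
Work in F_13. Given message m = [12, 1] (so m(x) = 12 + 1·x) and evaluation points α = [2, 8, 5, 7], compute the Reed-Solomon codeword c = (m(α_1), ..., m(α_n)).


c = [1, 7, 4, 6]

Message polynomial: m(x) = 12 + 1·x (mod 13).
For each evaluation point α_i, compute m(α_i) mod 13:
  α_1 = 2: Horner steps 1 → 1, so m(2) = 1.
  α_2 = 8: Horner steps 1 → 7, so m(8) = 7.
  α_3 = 5: Horner steps 1 → 4, so m(5) = 4.
  α_4 = 7: Horner steps 1 → 6, so m(7) = 6.
Codeword c = [1, 7, 4, 6] ∈ F_13^4.


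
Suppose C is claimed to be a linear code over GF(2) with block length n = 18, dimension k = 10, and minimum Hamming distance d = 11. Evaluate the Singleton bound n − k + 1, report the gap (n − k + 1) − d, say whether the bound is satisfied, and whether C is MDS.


Singleton RHS = n − k + 1 = 9, slack = -2, bound violated (no such code; not MDS).

Singleton bound: d ≤ n − k + 1.
Here n = 18, k = 10, so n − k + 1 = 9.
Given d = 11, check d ≤ 9: NO.
Slack = (n − k + 1) − d = -2.
The slack is negative: d = 11 exceeds n − k + 1 = 9 by 2, so the Singleton bound is violated and no linear [18, 10, 11]_2 code can exist. In particular it is not MDS (MDS requires d = n − k + 1 exactly).
Description: the claimed parameters are [18, 10, 11]_2; such a code would be impossible (violates the Singleton bound).


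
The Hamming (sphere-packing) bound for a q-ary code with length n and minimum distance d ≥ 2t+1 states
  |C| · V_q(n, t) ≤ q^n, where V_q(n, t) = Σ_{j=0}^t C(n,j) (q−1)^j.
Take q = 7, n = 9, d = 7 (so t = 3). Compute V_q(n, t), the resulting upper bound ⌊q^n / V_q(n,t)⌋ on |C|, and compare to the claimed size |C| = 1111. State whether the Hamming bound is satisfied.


V_q(n, t) = 19495, q^n = 40353607, Hamming bound = 2069, |C| = 1111 ≤ bound (satisfied).

Step 1: Compute V_q(n, t) = Σ_{j=0}^3 C(n, j) (q−1)^j.
  j = 0: C(9,0)·(6)^0 = 1·1 = 1.
  j = 1: C(9,1)·(6)^1 = 9·6 = 54.
  j = 2: C(9,2)·(6)^2 = 36·36 = 1296.
  j = 3: C(9,3)·(6)^3 = 84·216 = 18144.
  V_q(n, t) = 1 + 54 + 1296 + 18144 = 19495.
Step 2: q^n = 7^9 = 40353607.
Step 3: Hamming bound ⌊q^n / V_q(n,t)⌋ = ⌊40353607/19495⌋ = 2069.
Step 4: Compare |C| = 1111 to 2069: satisfied.
The claimed |C| lies below the Hamming bound.


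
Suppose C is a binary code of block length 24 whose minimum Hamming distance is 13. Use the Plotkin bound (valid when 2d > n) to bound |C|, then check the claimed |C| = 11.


Plotkin bound M ≤ 12; given |C| = 11 ≤ bound (satisfied).

Check applicability: 2d = 26, n = 24.
2d − n = 2 > 0, so Plotkin applies.
Compute d/(2d−n) = 13/2 ≈ 6.5000.
⌊d/(2d−n)⌋ = 6.
Plotkin bound: M ≤ 2·6 = 12.
Given |C| = 11, check: satisfied.
This |C| is below the Plotkin bound.


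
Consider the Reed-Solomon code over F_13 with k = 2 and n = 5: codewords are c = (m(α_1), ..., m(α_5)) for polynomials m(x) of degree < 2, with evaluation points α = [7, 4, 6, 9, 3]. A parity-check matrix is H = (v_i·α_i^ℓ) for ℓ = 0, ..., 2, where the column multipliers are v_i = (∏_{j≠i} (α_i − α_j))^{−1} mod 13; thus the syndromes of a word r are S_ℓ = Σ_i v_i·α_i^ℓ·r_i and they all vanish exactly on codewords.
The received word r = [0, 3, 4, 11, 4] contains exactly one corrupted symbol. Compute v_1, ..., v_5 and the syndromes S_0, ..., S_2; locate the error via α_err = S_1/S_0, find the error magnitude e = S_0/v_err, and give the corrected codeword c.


S = (11, 1, 6), error at position 3, error magnitude e = 3, c = [0, 3, 1, 11, 4].

Step 1: column multipliers v_i = (∏_{j≠i}(α_i − α_j))^{−1} mod 13.
  i = 1 (α = 7): (7−4)(7−6)(7−9)(7−3) = 3·1·(−2)·4 = −24 ≡ 2, so v_1 = 2^{−1} = 7 (mod 13).
  i = 2 (α = 4): (4−7)(4−6)(4−9)(4−3) = (−3)·(−2)·(−5)·1 = −30 ≡ 9, so v_2 = 9^{−1} = 3 (mod 13).
  i = 3 (α = 6): (6−7)(6−4)(6−9)(6−3) = (−1)·2·(−3)·3 = 18 ≡ 5, so v_3 = 5^{−1} = 8 (mod 13).
  i = 4 (α = 9): (9−7)(9−4)(9−6)(9−3) = 2·5·3·6 = 180 ≡ 11, so v_4 = 11^{−1} = 6 (mod 13).
  i = 5 (α = 3): (3−7)(3−4)(3−6)(3−9) = (−4)·(−1)·(−3)·(−6) = 72 ≡ 7, so v_5 = 7^{−1} = 2 (mod 13).
  v = [7, 3, 8, 6, 2].
Step 2: syndromes of r = [0, 3, 4, 11, 4] (all sums mod 13).
  S_0 = Σ v_i r_i = 7·0 + 3·3 + 8·4 + 6·11 + 2·4 = 115 ≡ 11.
  S_1 = Σ v_i α_i r_i = 7·7·0 + 3·4·3 + 8·6·4 + 6·9·11 + 2·3·4 = 846 ≡ 1.
  α_i^2 mod 13 = [10, 3, 10, 3, 9].
  S_2 = Σ v_i α_i^2 r_i = 7·10·0 + 3·3·3 + 8·10·4 + 6·3·11 + 2·9·4 = 617 ≡ 6.
  S = (11, 1, 6) ≠ 0, so r is not a codeword (an error is present).
Step 3: locate the error. For a single error e at position i, S_ℓ = v_i·e·α_i^ℓ, so α_err = S_1/S_0.
  S_0^{−1} = 11^{−1} = 6 (mod 13), so α_err = 1·6 = 6 ≡ 6 = α_3. Error position i = 3.
  Consistency check: S_2/S_1 = 6·1 = 6 ≡ 6 = α_err ✓ (single-error assumption holds).
Step 4: error magnitude e = S_0/v_3 = S_0·∏_{j≠3}(α_3 − α_j) = 11·5 = 55 ≡ 3 (mod 13).
Step 5: correct position 3: c_3 = r_3 − e = 4 − 3 ≡ 1 (mod 13). Hence c = [0, 3, 1, 11, 4].
  Check: interpolating c through the α_i gives m(x) = 7 + 12·x (degree < 2) with m(α_i) = c_i for every i, so c is indeed a codeword.


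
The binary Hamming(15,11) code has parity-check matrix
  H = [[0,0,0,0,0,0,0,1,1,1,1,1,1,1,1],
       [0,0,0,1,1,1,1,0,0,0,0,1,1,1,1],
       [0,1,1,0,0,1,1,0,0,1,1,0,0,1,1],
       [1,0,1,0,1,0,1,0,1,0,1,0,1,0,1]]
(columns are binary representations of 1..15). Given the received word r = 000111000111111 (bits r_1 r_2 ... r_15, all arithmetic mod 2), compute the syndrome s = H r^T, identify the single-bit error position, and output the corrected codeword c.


s = (0, 1, 1, 0)^T, error position = 6, corrected codeword c = 000110000111111

Compute s = H r^T mod 2 one row at a time:
  s_1 = 0 + 0 + 1 + 1 + 1 + 1 + 1 + 1 = 6 ≡ 0 (mod 2).
  s_2 = 1 + 1 + 1 + 0 + 1 + 1 + 1 + 1 = 7 ≡ 1 (mod 2).
  s_3 = 0 + 0 + 1 + 0 + 1 + 1 + 1 + 1 = 5 ≡ 1 (mod 2).
  s_4 = 0 + 0 + 1 + 0 + 0 + 1 + 1 + 1 = 4 ≡ 0 (mod 2).
s = (0, 1, 1, 0)^T — this equals column 6 of H (binary 0110), so error is at position 6.
Correct: flip bit 6 of r = 000111000111111 to get c = 000110000111111.


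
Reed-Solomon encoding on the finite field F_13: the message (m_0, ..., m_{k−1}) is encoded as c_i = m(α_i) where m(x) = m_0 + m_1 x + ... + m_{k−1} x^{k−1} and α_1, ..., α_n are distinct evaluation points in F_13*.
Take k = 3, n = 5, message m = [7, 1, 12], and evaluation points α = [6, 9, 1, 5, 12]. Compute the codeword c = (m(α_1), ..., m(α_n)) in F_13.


c = [3, 0, 7, 0, 5]

Message polynomial: m(x) = 7 + 1·x + 12·x^2 (mod 13).
For each evaluation point α_i, compute m(α_i) mod 13:
  α_1 = 6: Horner steps 12 → 8 → 3, so m(6) = 3.
  α_2 = 9: Horner steps 12 → 5 → 0, so m(9) = 0.
  α_3 = 1: Horner steps 12 → 0 → 7, so m(1) = 7.
  α_4 = 5: Horner steps 12 → 9 → 0, so m(5) = 0.
  α_5 = 12: Horner steps 12 → 2 → 5, so m(12) = 5.
Codeword c = [3, 0, 7, 0, 5] ∈ F_13^5.


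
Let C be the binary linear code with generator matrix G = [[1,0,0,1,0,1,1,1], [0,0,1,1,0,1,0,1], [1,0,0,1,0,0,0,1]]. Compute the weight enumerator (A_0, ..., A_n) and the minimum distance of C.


Weight distribution: A_0 = 1, A_2 = 1, A_3 = 3, A_4 = 2, A_5 = 1. Minimum distance d = 2.

Enumerate all 2^3 = 8 messages m ∈ F_2^3.
For each, compute codeword c = mG in F_2^8, then tally its weight.
  m = 000 → c = 00000000, weight = 0.
  m = 100 → c = 10010111, weight = 5.
  m = 010 → c = 00110101, weight = 4.
  m = 110 → c = 10100010, weight = 3.
  m = 001 → c = 10010001, weight = 3.
  m = 101 → c = 00000110, weight = 2.
  m = 011 → c = 10100100, weight = 3.
  m = 111 → c = 00110011, weight = 4.
Tally weights:
  weight 0: 1 codewords.
  weight 2: 1 codewords.
  weight 3: 3 codewords.
  weight 4: 2 codewords.
  weight 5: 1 codewords.
Minimum distance d = smallest w > 0 with A_w > 0 = 2.
Sanity: Σ A_w = 8 = 2^3 = 8 ✓.
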